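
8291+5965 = 14256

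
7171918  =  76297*94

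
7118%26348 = 7118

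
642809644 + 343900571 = 986710215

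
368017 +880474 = 1248491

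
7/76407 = 7/76407= 0.00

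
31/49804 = 31/49804 = 0.00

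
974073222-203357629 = 770715593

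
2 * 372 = 744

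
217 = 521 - 304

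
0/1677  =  0= 0.00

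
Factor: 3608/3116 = 22/19 =2^1  *11^1* 19^( - 1 )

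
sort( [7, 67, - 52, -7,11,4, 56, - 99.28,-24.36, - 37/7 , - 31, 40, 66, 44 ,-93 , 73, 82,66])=[ - 99.28, - 93, - 52, - 31 ,-24.36, - 7, - 37/7, 4, 7 , 11, 40,44,56, 66, 66, 67,  73, 82]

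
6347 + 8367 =14714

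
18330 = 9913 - - 8417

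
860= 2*430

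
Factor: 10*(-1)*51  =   - 510=- 2^1*3^1 *5^1  *  17^1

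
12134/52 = 233 + 9/26 = 233.35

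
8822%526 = 406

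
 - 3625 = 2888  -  6513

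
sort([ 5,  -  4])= [-4,5 ]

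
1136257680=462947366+673310314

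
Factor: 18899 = 18899^1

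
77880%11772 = 7248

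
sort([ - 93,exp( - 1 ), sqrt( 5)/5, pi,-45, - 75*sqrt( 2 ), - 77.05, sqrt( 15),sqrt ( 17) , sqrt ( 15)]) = [ - 75*sqrt ( 2),  -  93, - 77.05, - 45,exp( - 1), sqrt ( 5)/5,pi, sqrt(15), sqrt( 15), sqrt(17)]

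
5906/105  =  56 + 26/105 = 56.25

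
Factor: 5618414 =2^1*19^1*147853^1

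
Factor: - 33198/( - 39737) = 66/79=2^1  *3^1*11^1*79^( - 1)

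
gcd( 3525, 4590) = 15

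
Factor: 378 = 2^1 * 3^3*7^1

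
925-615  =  310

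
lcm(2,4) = 4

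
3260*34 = 110840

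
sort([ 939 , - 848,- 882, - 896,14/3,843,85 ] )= [ - 896, - 882, - 848,14/3, 85,843,939 ] 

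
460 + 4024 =4484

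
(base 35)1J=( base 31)1n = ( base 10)54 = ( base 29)1P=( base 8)66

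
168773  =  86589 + 82184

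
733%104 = 5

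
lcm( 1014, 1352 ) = 4056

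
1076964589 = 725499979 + 351464610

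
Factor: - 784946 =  - 2^1*392473^1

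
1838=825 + 1013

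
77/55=1 + 2/5  =  1.40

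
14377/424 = 14377/424 = 33.91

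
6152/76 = 80 + 18/19= 80.95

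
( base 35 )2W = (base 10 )102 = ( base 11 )93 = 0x66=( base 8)146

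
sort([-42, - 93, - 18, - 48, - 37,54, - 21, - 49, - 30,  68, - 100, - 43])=[ - 100, - 93,  -  49, - 48, - 43, - 42, - 37, - 30, - 21, - 18, 54,68] 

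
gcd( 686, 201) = 1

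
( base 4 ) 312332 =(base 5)103033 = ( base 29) 459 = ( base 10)3518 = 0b110110111110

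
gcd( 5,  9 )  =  1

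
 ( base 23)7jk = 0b1000001000000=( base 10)4160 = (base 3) 12201002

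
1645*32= 52640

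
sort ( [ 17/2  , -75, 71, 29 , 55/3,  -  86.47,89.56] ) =[ - 86.47, - 75, 17/2, 55/3,29 , 71, 89.56 ]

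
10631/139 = 76 + 67/139 = 76.48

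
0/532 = 0= 0.00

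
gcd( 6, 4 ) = 2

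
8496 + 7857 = 16353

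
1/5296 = 1/5296 = 0.00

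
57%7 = 1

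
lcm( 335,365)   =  24455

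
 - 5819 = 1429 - 7248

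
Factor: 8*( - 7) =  - 56=   - 2^3*7^1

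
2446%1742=704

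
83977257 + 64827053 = 148804310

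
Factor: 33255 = 3^2*5^1 * 739^1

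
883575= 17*51975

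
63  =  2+61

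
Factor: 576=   2^6* 3^2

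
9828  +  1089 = 10917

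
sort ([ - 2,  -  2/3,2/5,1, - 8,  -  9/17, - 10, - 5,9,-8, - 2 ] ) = [ - 10, - 8, - 8,-5,-2, - 2, - 2/3,  -  9/17,2/5,1,  9]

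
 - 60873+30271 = - 30602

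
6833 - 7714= -881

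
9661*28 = 270508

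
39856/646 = 19928/323 = 61.70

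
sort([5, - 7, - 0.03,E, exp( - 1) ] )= [ - 7,  -  0.03,exp(-1),E , 5]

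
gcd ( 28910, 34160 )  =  70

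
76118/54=1409+16/27= 1409.59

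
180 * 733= 131940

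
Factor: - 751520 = -2^5*5^1*7^1*11^1 * 61^1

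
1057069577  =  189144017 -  - 867925560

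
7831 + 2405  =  10236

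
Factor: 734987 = 11^1*109^1 * 613^1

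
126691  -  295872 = -169181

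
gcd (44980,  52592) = 692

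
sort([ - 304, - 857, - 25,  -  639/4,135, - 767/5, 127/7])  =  [  -  857, - 304, - 639/4 , - 767/5, - 25, 127/7,135 ] 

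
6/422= 3/211  =  0.01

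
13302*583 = 7755066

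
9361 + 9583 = 18944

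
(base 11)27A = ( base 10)329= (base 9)405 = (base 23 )e7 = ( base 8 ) 511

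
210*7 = 1470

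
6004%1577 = 1273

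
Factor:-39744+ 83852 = 2^2*11027^1 = 44108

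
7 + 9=16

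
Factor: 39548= 2^2 * 9887^1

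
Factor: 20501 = 13^1* 19^1*83^1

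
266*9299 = 2473534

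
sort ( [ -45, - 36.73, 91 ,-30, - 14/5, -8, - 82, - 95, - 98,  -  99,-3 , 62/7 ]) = [  -  99, - 98 , - 95, - 82,-45, - 36.73, - 30 ,- 8, - 3, - 14/5,62/7, 91] 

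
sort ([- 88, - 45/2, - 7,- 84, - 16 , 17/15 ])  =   [ - 88,-84 , - 45/2,-16, - 7,17/15]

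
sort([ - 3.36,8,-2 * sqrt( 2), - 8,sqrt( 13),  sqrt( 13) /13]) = [-8, - 3.36, - 2 * sqrt( 2),sqrt( 13 )/13,sqrt( 13), 8 ] 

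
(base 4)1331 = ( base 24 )55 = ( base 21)5K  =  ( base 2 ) 1111101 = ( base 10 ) 125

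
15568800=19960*780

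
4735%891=280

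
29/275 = 29/275 = 0.11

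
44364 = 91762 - 47398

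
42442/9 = 42442/9 = 4715.78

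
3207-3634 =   -  427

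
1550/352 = 775/176 = 4.40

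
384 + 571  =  955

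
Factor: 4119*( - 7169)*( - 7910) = 233575268010=2^1*3^1*5^1*7^1*67^1*107^1 *113^1*1373^1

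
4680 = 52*90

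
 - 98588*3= - 295764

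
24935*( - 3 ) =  - 74805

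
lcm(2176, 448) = 15232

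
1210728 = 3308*366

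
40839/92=40839/92 = 443.90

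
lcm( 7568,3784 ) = 7568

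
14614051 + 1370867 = 15984918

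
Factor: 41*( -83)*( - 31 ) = 31^1*41^1*83^1  =  105493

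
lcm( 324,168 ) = 4536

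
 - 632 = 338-970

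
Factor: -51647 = -51647^1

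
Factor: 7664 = 2^4*479^1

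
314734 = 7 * 44962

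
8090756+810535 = 8901291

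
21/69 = 7/23 = 0.30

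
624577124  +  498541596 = 1123118720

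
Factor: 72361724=2^2*17^1*83^1*12821^1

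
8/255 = 8/255 =0.03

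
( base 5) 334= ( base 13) 73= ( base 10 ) 94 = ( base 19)4I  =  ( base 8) 136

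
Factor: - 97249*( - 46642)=4535887858 = 2^1*  79^1*1231^1 * 23321^1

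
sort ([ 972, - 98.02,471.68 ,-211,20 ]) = [  -  211,-98.02,20, 471.68,972]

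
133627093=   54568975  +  79058118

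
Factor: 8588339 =113^1*76003^1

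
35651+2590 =38241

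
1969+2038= 4007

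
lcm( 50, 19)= 950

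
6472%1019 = 358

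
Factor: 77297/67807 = 11^1 * 7027^1 * 67807^(-1 )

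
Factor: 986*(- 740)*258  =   - 2^4 * 3^1*5^1*17^1* 29^1*37^1*43^1 = - 188247120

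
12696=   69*184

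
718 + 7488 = 8206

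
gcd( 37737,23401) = 7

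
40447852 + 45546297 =85994149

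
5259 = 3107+2152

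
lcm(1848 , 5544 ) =5544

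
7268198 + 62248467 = 69516665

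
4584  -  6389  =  -1805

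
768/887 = 768/887 = 0.87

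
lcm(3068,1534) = 3068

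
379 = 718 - 339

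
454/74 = 227/37 = 6.14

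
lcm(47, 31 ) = 1457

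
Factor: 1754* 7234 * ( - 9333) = -2^2 * 3^2*17^1*61^1 * 877^1 *3617^1 = -118421173188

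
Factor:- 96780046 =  - 2^1*11^1*1543^1*2851^1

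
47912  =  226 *212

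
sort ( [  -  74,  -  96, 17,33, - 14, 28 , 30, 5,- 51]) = [ - 96,-74,-51  , - 14, 5,  17, 28, 30, 33] 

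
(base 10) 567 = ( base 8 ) 1067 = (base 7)1440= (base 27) L0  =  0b1000110111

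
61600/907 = 61600/907 =67.92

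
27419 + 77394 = 104813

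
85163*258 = 21972054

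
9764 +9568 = 19332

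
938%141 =92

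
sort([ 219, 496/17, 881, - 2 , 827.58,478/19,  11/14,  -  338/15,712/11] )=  [ - 338/15, - 2,11/14,478/19,  496/17,712/11 , 219,  827.58, 881] 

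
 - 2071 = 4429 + -6500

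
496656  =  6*82776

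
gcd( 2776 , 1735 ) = 347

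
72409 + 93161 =165570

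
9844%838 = 626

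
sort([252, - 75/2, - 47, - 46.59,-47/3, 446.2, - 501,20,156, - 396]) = [ - 501,-396, - 47,-46.59, - 75/2, - 47/3,20, 156,252, 446.2] 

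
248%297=248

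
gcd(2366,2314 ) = 26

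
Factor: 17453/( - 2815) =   -  31/5 = - 5^( - 1)*31^1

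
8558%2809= 131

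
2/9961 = 2/9961 =0.00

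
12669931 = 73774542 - 61104611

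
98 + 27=125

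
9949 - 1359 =8590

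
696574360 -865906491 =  - 169332131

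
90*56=5040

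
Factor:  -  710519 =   -  710519^1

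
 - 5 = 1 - 6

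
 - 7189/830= - 9+281/830 = -8.66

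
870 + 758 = 1628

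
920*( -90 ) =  - 82800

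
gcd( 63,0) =63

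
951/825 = 1 + 42/275 = 1.15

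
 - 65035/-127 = 512 + 11/127 = 512.09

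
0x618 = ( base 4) 120120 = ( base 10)1560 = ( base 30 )1M0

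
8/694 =4/347 =0.01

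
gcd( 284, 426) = 142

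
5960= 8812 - 2852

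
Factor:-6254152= - 2^3*239^1*3271^1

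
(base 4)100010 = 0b10000000100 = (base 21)26k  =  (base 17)398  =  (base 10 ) 1028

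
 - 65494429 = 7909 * (  -  8281)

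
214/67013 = 214/67013 = 0.00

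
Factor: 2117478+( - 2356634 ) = -239156 = - 2^2*17^1*3517^1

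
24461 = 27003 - 2542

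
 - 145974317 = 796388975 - 942363292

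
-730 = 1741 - 2471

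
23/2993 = 23/2993 = 0.01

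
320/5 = 64=64.00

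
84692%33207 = 18278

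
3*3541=10623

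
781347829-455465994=325881835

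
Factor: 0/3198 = 0 = 0^1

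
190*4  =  760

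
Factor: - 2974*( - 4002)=11901948 = 2^2*3^1 * 23^1*29^1*1487^1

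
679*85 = 57715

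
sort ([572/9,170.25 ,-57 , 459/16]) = [ - 57,  459/16,572/9,170.25]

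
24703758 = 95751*258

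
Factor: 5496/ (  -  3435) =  - 2^3 * 5^( - 1 ) = - 8/5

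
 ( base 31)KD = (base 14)333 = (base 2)1001111001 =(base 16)279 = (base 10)633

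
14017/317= 14017/317 = 44.22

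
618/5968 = 309/2984=0.10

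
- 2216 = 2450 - 4666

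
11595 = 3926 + 7669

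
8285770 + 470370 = 8756140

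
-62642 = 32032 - 94674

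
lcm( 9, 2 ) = 18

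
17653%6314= 5025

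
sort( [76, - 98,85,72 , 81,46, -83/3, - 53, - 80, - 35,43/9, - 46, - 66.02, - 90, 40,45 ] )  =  [ - 98, - 90, - 80,-66.02, - 53,-46,-35, - 83/3, 43/9,40, 45,46, 72,76,81,85]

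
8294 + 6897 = 15191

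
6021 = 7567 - 1546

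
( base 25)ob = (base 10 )611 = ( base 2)1001100011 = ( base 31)JM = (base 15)2ab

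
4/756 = 1/189 = 0.01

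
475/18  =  26 + 7/18 = 26.39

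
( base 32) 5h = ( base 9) 216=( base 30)5R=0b10110001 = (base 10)177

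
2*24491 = 48982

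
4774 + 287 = 5061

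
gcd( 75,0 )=75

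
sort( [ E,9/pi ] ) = [ E, 9/pi ]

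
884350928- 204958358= 679392570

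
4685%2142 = 401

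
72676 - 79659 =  - 6983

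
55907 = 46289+9618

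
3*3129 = 9387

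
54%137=54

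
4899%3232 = 1667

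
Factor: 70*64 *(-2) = -8960 = - 2^8*5^1*7^1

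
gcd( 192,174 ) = 6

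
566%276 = 14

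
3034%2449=585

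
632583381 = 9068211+623515170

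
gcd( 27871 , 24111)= 47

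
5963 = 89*67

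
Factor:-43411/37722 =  - 2^( - 1)*3^(- 1)*6287^( - 1)*43411^1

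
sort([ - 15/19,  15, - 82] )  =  [ - 82, -15/19,15] 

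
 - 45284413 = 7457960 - 52742373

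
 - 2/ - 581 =2/581  =  0.00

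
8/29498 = 4/14749 = 0.00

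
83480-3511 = 79969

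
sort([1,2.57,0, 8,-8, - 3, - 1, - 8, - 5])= [ - 8,-8, - 5, - 3, - 1, 0,1, 2.57, 8 ]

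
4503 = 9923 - 5420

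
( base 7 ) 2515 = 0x3af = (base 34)RP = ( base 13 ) 577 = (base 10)943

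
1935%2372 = 1935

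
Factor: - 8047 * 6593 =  - 13^1*19^1*347^1*619^1=- 53053871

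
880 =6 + 874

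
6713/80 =83 + 73/80= 83.91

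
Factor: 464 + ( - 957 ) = - 17^1*29^1 =- 493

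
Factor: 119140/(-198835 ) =  -  2^2*13^( - 1)*19^( - 1 )*37^1 = - 148/247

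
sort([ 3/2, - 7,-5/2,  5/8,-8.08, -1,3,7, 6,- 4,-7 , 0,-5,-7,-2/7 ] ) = [ - 8.08,-7, - 7 ,-7,-5, - 4,- 5/2, - 1 , - 2/7,0,  5/8, 3/2,3, 6,7]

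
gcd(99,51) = 3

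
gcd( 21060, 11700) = 2340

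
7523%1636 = 979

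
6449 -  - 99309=105758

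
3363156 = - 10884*( - 309 )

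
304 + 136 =440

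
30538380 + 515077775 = 545616155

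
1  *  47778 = 47778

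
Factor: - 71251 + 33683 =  - 37568  =  - 2^6*587^1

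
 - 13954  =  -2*6977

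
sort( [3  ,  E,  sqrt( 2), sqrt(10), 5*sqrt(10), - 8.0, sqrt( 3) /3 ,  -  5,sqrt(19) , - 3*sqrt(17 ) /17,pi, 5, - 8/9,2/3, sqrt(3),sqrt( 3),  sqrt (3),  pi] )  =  [ - 8.0, - 5, - 8/9, -3*sqrt(17) /17,sqrt(3)/3,2/3,  sqrt( 2),sqrt( 3) , sqrt(3 ),sqrt( 3),E,  3, pi,pi,sqrt( 10), sqrt(19), 5,5*sqrt(10)]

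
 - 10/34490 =-1+3448/3449 = - 0.00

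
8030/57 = 8030/57 = 140.88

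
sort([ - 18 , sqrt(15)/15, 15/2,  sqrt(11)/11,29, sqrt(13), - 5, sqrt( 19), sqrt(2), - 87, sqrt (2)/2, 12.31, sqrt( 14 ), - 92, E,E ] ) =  [-92, - 87 , - 18 , - 5,  sqrt( 15 ) /15, sqrt(11 )/11, sqrt(2)/2,sqrt(2), E, E, sqrt(13),sqrt(14 ),sqrt( 19),15/2, 12.31, 29] 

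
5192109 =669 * 7761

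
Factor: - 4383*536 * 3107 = -2^3*3^2* 13^1*67^1 * 239^1*487^1=-7299237816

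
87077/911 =95 + 532/911= 95.58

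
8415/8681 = 8415/8681 = 0.97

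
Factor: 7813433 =7813433^1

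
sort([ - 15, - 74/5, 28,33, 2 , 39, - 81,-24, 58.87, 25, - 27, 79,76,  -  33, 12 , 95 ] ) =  [-81,  -  33,  -  27 ,- 24,-15,  -  74/5, 2, 12 , 25 , 28, 33, 39, 58.87, 76, 79, 95]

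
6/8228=3/4114 = 0.00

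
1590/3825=106/255 = 0.42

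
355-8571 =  - 8216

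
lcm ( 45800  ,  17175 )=137400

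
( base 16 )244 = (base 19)1BA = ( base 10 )580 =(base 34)H2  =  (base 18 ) 1e4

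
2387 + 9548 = 11935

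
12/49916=3/12479 = 0.00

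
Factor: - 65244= -2^2*3^1 *5437^1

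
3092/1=3092 = 3092.00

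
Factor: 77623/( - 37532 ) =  - 91/44 = -  2^( - 2 )*7^1*11^( -1) * 13^1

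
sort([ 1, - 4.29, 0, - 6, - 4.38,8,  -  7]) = [ -7, - 6, -4.38, -4.29,0 , 1, 8]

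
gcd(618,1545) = 309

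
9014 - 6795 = 2219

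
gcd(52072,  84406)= 2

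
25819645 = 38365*673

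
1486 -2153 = -667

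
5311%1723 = 142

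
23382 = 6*3897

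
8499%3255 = 1989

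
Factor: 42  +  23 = 5^1 * 13^1 =65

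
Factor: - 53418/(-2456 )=2^ ( - 2)*3^1*29^1=87/4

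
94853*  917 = 86980201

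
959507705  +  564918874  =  1524426579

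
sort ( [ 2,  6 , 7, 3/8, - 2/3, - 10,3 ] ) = [ -10, - 2/3,3/8,2,3, 6, 7]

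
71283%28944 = 13395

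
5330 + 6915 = 12245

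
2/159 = 2/159=0.01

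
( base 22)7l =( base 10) 175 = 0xaf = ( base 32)5f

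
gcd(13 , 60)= 1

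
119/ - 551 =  - 119/551 = - 0.22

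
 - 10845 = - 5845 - 5000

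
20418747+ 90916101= 111334848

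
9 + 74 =83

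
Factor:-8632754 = -2^1*13^1*547^1*607^1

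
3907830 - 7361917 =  - 3454087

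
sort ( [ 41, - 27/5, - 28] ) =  [ - 28, - 27/5,  41 ] 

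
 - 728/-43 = 16 +40/43 = 16.93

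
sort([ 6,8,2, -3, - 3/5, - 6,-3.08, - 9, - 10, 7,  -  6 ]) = [- 10, - 9, - 6,-6, -3.08, - 3,  -  3/5,2,6, 7,8]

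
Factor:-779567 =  - 59^1*73^1*181^1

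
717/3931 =717/3931 = 0.18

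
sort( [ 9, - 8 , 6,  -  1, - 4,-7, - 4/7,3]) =[-8, - 7, - 4, - 1, - 4/7, 3, 6,9] 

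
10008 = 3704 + 6304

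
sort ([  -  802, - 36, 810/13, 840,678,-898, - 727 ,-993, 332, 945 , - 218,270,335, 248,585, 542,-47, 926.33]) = [ - 993,  -  898,-802, - 727, - 218, - 47, - 36, 810/13, 248, 270,332 , 335 , 542, 585, 678,840 , 926.33, 945]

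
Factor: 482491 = 563^1 * 857^1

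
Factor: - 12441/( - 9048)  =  2^(-3 )*11^1 =11/8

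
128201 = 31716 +96485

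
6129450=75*81726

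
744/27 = 248/9 = 27.56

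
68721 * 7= 481047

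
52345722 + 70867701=123213423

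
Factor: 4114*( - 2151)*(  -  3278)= 29007723492 = 2^2*3^2*11^3*17^1*149^1*239^1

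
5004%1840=1324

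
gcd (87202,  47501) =1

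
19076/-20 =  - 4769/5 = - 953.80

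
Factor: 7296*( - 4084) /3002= -784128/79  =  - 2^8 *3^1  *  79^( - 1 )*1021^1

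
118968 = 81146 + 37822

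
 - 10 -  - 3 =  - 7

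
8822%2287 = 1961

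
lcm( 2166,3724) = 212268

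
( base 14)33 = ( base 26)1J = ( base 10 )45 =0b101101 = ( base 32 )1d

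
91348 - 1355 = 89993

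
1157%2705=1157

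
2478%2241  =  237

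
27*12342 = 333234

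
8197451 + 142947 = 8340398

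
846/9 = 94 = 94.00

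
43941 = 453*97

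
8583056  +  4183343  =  12766399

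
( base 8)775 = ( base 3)200212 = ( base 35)ej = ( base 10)509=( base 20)159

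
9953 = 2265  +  7688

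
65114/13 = 65114/13 = 5008.77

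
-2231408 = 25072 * (-89)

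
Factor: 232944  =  2^4*3^1*23^1*211^1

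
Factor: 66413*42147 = 3^3* 7^1*223^1*66413^1 = 2799108711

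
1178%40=18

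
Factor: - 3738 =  - 2^1*3^1*7^1 *89^1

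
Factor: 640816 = 2^4*11^2*331^1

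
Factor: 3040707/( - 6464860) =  - 2^(-2)*3^1*5^ ( - 1)*323243^( - 1)*1013569^1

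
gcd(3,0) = 3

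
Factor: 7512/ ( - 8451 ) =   -  8/9 = -2^3*3^(  -  2 ) 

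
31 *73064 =2264984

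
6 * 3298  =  19788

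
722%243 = 236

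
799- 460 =339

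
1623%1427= 196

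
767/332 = 2 + 103/332= 2.31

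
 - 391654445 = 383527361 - 775181806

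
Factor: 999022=2^1*17^1*29383^1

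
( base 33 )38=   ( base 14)79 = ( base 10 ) 107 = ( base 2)1101011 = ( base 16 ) 6B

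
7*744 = 5208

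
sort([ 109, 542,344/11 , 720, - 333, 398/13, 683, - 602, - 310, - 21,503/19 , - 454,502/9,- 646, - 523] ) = [-646, - 602, - 523, - 454, - 333, - 310, - 21, 503/19,  398/13, 344/11,502/9,109,542,683, 720] 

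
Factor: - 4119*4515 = - 3^2*5^1*7^1*43^1*1373^1 = -  18597285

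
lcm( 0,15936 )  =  0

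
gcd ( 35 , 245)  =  35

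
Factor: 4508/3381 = 4/3 = 2^2 * 3^(-1)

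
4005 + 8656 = 12661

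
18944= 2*9472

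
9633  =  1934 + 7699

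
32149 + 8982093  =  9014242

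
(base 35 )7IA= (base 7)35603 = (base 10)9215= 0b10001111111111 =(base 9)13568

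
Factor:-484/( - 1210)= 2^1 * 5^( - 1)  =  2/5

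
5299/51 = 5299/51=103.90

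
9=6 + 3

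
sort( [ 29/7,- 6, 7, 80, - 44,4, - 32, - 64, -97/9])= [-64,-44,  -  32, - 97/9, - 6, 4,29/7,  7, 80] 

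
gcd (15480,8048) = 8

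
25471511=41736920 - 16265409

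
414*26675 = 11043450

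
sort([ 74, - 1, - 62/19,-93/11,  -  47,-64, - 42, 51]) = [-64 ,-47, - 42, - 93/11,-62/19, -1, 51, 74 ]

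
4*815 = 3260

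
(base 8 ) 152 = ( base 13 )82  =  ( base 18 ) 5G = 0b1101010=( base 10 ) 106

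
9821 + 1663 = 11484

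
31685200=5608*5650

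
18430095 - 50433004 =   -  32002909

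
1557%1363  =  194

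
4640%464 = 0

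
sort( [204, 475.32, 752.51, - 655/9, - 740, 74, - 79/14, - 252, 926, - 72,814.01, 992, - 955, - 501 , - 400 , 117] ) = [ - 955, - 740, - 501, - 400, - 252,-655/9, - 72,-79/14 , 74, 117, 204,475.32,  752.51,814.01,926, 992 ] 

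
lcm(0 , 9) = 0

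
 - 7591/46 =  - 7591/46 = - 165.02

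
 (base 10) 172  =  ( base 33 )57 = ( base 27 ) 6a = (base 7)334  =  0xAC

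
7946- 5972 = 1974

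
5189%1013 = 124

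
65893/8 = 65893/8 =8236.62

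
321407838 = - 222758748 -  - 544166586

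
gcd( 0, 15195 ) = 15195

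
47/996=47/996 = 0.05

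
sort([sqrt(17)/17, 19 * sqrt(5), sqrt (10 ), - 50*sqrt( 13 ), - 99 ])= [-50*sqrt(13 ),  -  99 , sqrt( 17)/17, sqrt ( 10 ), 19*sqrt(5) ] 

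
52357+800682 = 853039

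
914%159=119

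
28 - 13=15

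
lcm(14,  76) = 532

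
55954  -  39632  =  16322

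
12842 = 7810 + 5032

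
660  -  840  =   - 180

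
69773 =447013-377240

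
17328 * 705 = 12216240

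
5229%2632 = 2597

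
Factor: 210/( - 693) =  - 10/33 = -2^1 * 3^( - 1) *5^1*11^( - 1 )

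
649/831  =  649/831 = 0.78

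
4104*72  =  295488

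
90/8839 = 90/8839  =  0.01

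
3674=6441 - 2767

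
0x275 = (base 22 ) 16D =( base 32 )jl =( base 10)629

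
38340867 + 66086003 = 104426870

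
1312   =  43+1269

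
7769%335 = 64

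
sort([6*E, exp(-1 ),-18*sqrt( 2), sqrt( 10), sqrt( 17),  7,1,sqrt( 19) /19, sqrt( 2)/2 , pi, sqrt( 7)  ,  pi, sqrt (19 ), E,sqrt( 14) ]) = [-18*sqrt(2 ), sqrt(19)/19, exp( - 1), sqrt( 2)/2,1,sqrt (7), E, pi , pi,  sqrt( 10), sqrt(14 ), sqrt ( 17 ), sqrt( 19), 7, 6*E]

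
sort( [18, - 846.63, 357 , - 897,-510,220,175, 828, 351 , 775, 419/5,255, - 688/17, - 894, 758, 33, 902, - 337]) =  [ - 897,-894, - 846.63,-510,  -  337, - 688/17 , 18, 33,419/5, 175, 220,255, 351, 357,758,775, 828,902] 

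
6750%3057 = 636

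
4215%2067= 81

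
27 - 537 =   -  510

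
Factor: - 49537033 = -7^1*13^1 * 53^1*10271^1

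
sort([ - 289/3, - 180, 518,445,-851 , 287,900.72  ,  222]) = [  -  851, - 180, -289/3, 222 , 287, 445, 518,900.72 ] 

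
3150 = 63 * 50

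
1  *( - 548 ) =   -  548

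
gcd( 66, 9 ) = 3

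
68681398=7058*9731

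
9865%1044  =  469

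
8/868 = 2/217   =  0.01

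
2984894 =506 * 5899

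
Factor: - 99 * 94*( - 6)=2^2 *3^3*11^1*47^1  =  55836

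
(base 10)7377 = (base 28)9bd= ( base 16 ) 1cd1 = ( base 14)298D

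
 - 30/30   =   - 1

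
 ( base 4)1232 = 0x6E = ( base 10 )110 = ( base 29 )3N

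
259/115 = 259/115 =2.25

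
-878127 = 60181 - 938308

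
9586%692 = 590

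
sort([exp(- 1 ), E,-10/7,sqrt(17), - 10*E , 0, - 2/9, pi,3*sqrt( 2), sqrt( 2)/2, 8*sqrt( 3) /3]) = [ - 10*E,-10/7, - 2/9,0,exp( - 1), sqrt ( 2 )/2,E,pi, sqrt( 17), 3 * sqrt ( 2 ), 8*sqrt ( 3 ) /3]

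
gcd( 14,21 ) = 7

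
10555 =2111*5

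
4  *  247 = 988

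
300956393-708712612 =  - 407756219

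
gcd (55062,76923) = 63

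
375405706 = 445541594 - 70135888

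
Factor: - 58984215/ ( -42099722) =2^( - 1)*3^1*5^1*7^( - 2 )* 429589^(-1 )*3932281^1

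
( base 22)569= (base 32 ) 2G1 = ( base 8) 5001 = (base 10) 2561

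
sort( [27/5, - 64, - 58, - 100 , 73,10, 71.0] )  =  [-100, - 64, - 58,27/5, 10, 71.0, 73 ]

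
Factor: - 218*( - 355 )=2^1*5^1* 71^1*109^1  =  77390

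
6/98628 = 1/16438 = 0.00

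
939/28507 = 939/28507 =0.03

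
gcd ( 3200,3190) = 10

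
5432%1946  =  1540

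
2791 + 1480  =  4271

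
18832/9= 2092 + 4/9 = 2092.44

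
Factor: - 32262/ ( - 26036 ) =57/46 = 2^( - 1 )*3^1*19^1 * 23^( - 1)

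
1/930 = 1/930 = 0.00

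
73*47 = 3431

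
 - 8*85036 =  - 680288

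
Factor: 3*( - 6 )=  - 2^1 * 3^2 = - 18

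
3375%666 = 45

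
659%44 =43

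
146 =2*73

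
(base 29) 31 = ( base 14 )64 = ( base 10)88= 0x58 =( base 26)3A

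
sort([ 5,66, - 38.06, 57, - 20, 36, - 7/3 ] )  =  [ - 38.06, - 20, - 7/3, 5, 36, 57,66 ] 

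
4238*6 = 25428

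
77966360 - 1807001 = 76159359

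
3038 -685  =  2353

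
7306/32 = 3653/16=228.31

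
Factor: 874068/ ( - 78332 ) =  - 218517/19583 = - 3^1*13^2*431^1*19583^( - 1) 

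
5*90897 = 454485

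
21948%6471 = 2535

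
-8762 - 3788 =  - 12550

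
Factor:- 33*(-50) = 2^1*3^1*5^2*11^1 = 1650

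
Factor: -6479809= - 7^2*132241^1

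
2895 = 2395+500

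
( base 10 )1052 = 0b10000011100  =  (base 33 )vt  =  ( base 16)41c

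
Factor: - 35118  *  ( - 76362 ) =2^2*3^3* 11^1*13^1*89^1*1951^1 = 2681680716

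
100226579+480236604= 580463183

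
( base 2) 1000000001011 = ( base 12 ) 2463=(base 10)4107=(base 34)3IR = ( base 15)133c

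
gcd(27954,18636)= 9318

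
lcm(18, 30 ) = 90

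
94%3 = 1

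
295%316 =295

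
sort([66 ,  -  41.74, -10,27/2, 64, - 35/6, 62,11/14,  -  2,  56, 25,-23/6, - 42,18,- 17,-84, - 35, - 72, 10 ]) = [ -84,-72,-42, -41.74 , - 35, - 17,-10, - 35/6,-23/6,  -  2,  11/14, 10,27/2, 18, 25, 56,  62, 64, 66]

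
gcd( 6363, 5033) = 7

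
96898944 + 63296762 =160195706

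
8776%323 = 55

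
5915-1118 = 4797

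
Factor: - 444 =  - 2^2*3^1*37^1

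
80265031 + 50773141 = 131038172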